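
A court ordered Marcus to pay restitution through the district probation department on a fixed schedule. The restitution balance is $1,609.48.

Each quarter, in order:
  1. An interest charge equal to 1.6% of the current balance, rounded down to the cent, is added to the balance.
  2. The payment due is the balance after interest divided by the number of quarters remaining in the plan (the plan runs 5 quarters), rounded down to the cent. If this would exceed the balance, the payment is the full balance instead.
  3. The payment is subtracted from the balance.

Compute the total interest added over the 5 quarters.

# | Opening | Interest | Payment | End bal
1 | $1,609.48 | $25.75 | $327.04 | $1,308.19
2 | $1,308.19 | $20.93 | $332.28 | $996.84
3 | $996.84 | $15.94 | $337.59 | $675.19
4 | $675.19 | $10.80 | $342.99 | $343.00
5 | $343.00 | $5.48 | $348.48 | $0.00
Total interest: $25.75 + $20.93 + $15.94 + $10.80 + $5.48 = $78.90

$78.90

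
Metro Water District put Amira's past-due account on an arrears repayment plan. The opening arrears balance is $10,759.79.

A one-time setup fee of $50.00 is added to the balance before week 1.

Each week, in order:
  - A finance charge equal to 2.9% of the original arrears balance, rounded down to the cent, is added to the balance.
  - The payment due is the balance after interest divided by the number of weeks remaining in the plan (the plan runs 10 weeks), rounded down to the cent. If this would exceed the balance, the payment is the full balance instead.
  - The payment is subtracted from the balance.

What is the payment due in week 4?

$1,230.43

Week 1: opening $10,809.79; interest $312.03 → $11,121.82; payment $1,112.18; balance $10,009.64
Week 2: opening $10,009.64; interest $312.03 → $10,321.67; payment $1,146.85; balance $9,174.82
Week 3: opening $9,174.82; interest $312.03 → $9,486.85; payment $1,185.85; balance $8,301.00
Week 4: opening $8,301.00; interest $312.03 → $8,613.03; payment $1,230.43; balance $7,382.60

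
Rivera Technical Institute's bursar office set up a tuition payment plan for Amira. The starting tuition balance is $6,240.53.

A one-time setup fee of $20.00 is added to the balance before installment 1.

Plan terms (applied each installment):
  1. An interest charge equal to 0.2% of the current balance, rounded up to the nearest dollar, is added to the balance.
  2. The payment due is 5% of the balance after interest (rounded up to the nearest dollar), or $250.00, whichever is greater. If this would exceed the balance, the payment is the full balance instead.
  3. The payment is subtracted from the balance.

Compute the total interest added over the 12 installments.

# | Opening | Interest | Payment | End bal
1 | $6,260.53 | $13.00 | $314.00 | $5,959.53
2 | $5,959.53 | $12.00 | $299.00 | $5,672.53
3 | $5,672.53 | $12.00 | $285.00 | $5,399.53
4 | $5,399.53 | $11.00 | $271.00 | $5,139.53
5 | $5,139.53 | $11.00 | $258.00 | $4,892.53
6 | $4,892.53 | $10.00 | $250.00 | $4,652.53
7 | $4,652.53 | $10.00 | $250.00 | $4,412.53
8 | $4,412.53 | $9.00 | $250.00 | $4,171.53
9 | $4,171.53 | $9.00 | $250.00 | $3,930.53
10 | $3,930.53 | $8.00 | $250.00 | $3,688.53
11 | $3,688.53 | $8.00 | $250.00 | $3,446.53
12 | $3,446.53 | $7.00 | $250.00 | $3,203.53
Total interest: $13.00 + $12.00 + $12.00 + $11.00 + $11.00 + $10.00 + $10.00 + $9.00 + $9.00 + $8.00 + $8.00 + $7.00 = $120.00

$120.00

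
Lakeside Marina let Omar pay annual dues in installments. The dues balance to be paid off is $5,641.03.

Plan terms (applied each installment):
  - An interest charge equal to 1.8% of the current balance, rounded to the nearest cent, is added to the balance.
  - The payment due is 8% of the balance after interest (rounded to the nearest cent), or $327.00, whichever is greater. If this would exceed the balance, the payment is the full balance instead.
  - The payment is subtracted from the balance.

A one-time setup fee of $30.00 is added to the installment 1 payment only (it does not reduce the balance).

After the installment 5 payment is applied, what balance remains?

Installment 1: $5,641.03 +$101.54 interest = $5,742.57; pay $459.41 (+ $30.00 fee) → $5,283.16
Installment 2: $5,283.16 +$95.10 interest = $5,378.26; pay $430.26 → $4,948.00
Installment 3: $4,948.00 +$89.06 interest = $5,037.06; pay $402.96 → $4,634.10
Installment 4: $4,634.10 +$83.41 interest = $4,717.51; pay $377.40 → $4,340.11
Installment 5: $4,340.11 +$78.12 interest = $4,418.23; pay $353.46 → $4,064.77

$4,064.77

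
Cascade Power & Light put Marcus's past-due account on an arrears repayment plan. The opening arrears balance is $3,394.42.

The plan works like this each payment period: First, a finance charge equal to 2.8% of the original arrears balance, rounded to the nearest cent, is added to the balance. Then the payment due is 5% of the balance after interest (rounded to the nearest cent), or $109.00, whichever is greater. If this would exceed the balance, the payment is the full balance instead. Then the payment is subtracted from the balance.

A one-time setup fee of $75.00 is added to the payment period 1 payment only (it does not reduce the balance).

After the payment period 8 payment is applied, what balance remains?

Payment period 1: opening $3,394.42; interest $95.04 → $3,489.46; payment $174.47 (+ $75.00 fee); balance $3,314.99
Payment period 2: opening $3,314.99; interest $95.04 → $3,410.03; payment $170.50; balance $3,239.53
Payment period 3: opening $3,239.53; interest $95.04 → $3,334.57; payment $166.73; balance $3,167.84
Payment period 4: opening $3,167.84; interest $95.04 → $3,262.88; payment $163.14; balance $3,099.74
Payment period 5: opening $3,099.74; interest $95.04 → $3,194.78; payment $159.74; balance $3,035.04
Payment period 6: opening $3,035.04; interest $95.04 → $3,130.08; payment $156.50; balance $2,973.58
Payment period 7: opening $2,973.58; interest $95.04 → $3,068.62; payment $153.43; balance $2,915.19
Payment period 8: opening $2,915.19; interest $95.04 → $3,010.23; payment $150.51; balance $2,859.72

$2,859.72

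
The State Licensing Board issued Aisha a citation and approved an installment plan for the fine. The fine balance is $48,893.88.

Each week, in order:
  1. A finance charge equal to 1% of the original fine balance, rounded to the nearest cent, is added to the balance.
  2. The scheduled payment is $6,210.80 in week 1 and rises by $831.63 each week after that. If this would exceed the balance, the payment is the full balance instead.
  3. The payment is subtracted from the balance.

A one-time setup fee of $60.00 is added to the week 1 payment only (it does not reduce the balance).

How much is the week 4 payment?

Week 1: $48,893.88 +$488.94 interest = $49,382.82; pay $6,210.80 (+ $60.00 fee) → $43,172.02
Week 2: $43,172.02 +$488.94 interest = $43,660.96; pay $7,042.43 → $36,618.53
Week 3: $36,618.53 +$488.94 interest = $37,107.47; pay $7,874.06 → $29,233.41
Week 4: $29,233.41 +$488.94 interest = $29,722.35; pay $8,705.69 → $21,016.66

$8,705.69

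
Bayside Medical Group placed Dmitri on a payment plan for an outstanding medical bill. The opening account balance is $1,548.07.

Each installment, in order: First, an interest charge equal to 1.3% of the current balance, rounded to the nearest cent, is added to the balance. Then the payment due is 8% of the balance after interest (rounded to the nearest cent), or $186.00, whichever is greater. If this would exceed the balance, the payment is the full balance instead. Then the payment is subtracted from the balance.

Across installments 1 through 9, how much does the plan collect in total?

Installment 1: opening $1,548.07; interest $20.12 → $1,568.19; payment $186.00; balance $1,382.19
Installment 2: opening $1,382.19; interest $17.97 → $1,400.16; payment $186.00; balance $1,214.16
Installment 3: opening $1,214.16; interest $15.78 → $1,229.94; payment $186.00; balance $1,043.94
Installment 4: opening $1,043.94; interest $13.57 → $1,057.51; payment $186.00; balance $871.51
Installment 5: opening $871.51; interest $11.33 → $882.84; payment $186.00; balance $696.84
Installment 6: opening $696.84; interest $9.06 → $705.90; payment $186.00; balance $519.90
Installment 7: opening $519.90; interest $6.76 → $526.66; payment $186.00; balance $340.66
Installment 8: opening $340.66; interest $4.43 → $345.09; payment $186.00; balance $159.09
Installment 9: opening $159.09; interest $2.07 → $161.16; payment $161.16; balance $0.00
Total paid: $1,649.16

$1,649.16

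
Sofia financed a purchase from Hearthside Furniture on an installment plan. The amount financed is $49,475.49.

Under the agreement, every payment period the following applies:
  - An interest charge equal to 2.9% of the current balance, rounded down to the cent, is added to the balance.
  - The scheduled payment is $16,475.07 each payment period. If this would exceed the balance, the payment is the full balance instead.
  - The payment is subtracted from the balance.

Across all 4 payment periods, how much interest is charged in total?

$3,071.17

Payment period 1: opening $49,475.49; interest $1,434.78 → $50,910.27; payment $16,475.07; balance $34,435.20
Payment period 2: opening $34,435.20; interest $998.62 → $35,433.82; payment $16,475.07; balance $18,958.75
Payment period 3: opening $18,958.75; interest $549.80 → $19,508.55; payment $16,475.07; balance $3,033.48
Payment period 4: opening $3,033.48; interest $87.97 → $3,121.45; payment $3,121.45; balance $0.00
Total interest: $1,434.78 + $998.62 + $549.80 + $87.97 = $3,071.17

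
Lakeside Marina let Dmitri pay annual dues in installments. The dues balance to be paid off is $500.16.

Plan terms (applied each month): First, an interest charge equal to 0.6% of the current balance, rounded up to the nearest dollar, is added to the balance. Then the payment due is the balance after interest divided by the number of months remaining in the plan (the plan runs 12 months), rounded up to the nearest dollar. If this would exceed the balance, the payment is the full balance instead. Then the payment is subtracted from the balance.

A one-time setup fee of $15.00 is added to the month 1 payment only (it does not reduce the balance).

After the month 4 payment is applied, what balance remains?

$341.16

Month 1: $500.16 +$4.00 interest = $504.16; pay $43.00 (+ $15.00 fee) → $461.16
Month 2: $461.16 +$3.00 interest = $464.16; pay $43.00 → $421.16
Month 3: $421.16 +$3.00 interest = $424.16; pay $43.00 → $381.16
Month 4: $381.16 +$3.00 interest = $384.16; pay $43.00 → $341.16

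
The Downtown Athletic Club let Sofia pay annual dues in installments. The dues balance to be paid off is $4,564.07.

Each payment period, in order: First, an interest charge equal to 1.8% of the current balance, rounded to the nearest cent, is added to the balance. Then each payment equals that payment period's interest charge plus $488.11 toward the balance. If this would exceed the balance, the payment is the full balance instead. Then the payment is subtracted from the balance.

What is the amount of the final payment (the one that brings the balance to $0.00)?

Payment period 1: $4,564.07 +$82.15 interest = $4,646.22; pay $570.26 → $4,075.96
Payment period 2: $4,075.96 +$73.37 interest = $4,149.33; pay $561.48 → $3,587.85
Payment period 3: $3,587.85 +$64.58 interest = $3,652.43; pay $552.69 → $3,099.74
Payment period 4: $3,099.74 +$55.80 interest = $3,155.54; pay $543.91 → $2,611.63
Payment period 5: $2,611.63 +$47.01 interest = $2,658.64; pay $535.12 → $2,123.52
Payment period 6: $2,123.52 +$38.22 interest = $2,161.74; pay $526.33 → $1,635.41
Payment period 7: $1,635.41 +$29.44 interest = $1,664.85; pay $517.55 → $1,147.30
Payment period 8: $1,147.30 +$20.65 interest = $1,167.95; pay $508.76 → $659.19
Payment period 9: $659.19 +$11.87 interest = $671.06; pay $499.98 → $171.08
Payment period 10: $171.08 +$3.08 interest = $174.16; pay $174.16 → $0.00

$174.16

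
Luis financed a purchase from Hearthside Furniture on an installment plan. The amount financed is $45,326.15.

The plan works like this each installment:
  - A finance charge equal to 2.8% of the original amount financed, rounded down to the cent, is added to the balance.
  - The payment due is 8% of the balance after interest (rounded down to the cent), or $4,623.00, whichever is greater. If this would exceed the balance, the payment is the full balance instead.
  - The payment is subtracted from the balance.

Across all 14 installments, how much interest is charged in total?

$17,767.82

Installment 1: $45,326.15 +$1,269.13 interest = $46,595.28; pay $4,623.00 → $41,972.28
Installment 2: $41,972.28 +$1,269.13 interest = $43,241.41; pay $4,623.00 → $38,618.41
Installment 3: $38,618.41 +$1,269.13 interest = $39,887.54; pay $4,623.00 → $35,264.54
Installment 4: $35,264.54 +$1,269.13 interest = $36,533.67; pay $4,623.00 → $31,910.67
Installment 5: $31,910.67 +$1,269.13 interest = $33,179.80; pay $4,623.00 → $28,556.80
Installment 6: $28,556.80 +$1,269.13 interest = $29,825.93; pay $4,623.00 → $25,202.93
Installment 7: $25,202.93 +$1,269.13 interest = $26,472.06; pay $4,623.00 → $21,849.06
Installment 8: $21,849.06 +$1,269.13 interest = $23,118.19; pay $4,623.00 → $18,495.19
Installment 9: $18,495.19 +$1,269.13 interest = $19,764.32; pay $4,623.00 → $15,141.32
Installment 10: $15,141.32 +$1,269.13 interest = $16,410.45; pay $4,623.00 → $11,787.45
Installment 11: $11,787.45 +$1,269.13 interest = $13,056.58; pay $4,623.00 → $8,433.58
Installment 12: $8,433.58 +$1,269.13 interest = $9,702.71; pay $4,623.00 → $5,079.71
Installment 13: $5,079.71 +$1,269.13 interest = $6,348.84; pay $4,623.00 → $1,725.84
Installment 14: $1,725.84 +$1,269.13 interest = $2,994.97; pay $2,994.97 → $0.00
Total interest: $1,269.13 + $1,269.13 + $1,269.13 + $1,269.13 + $1,269.13 + $1,269.13 + $1,269.13 + $1,269.13 + $1,269.13 + $1,269.13 + $1,269.13 + $1,269.13 + $1,269.13 + $1,269.13 = $17,767.82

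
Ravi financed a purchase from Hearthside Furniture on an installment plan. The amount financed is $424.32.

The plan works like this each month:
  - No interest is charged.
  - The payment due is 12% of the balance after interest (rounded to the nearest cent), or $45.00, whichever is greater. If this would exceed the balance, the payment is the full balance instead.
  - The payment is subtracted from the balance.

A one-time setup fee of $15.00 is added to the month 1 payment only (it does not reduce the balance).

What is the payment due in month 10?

$13.40

Month 1: opening $424.32; payment $50.92 (+ $15.00 fee); balance $373.40
Month 2: opening $373.40; payment $45.00; balance $328.40
Month 3: opening $328.40; payment $45.00; balance $283.40
Month 4: opening $283.40; payment $45.00; balance $238.40
Month 5: opening $238.40; payment $45.00; balance $193.40
Month 6: opening $193.40; payment $45.00; balance $148.40
Month 7: opening $148.40; payment $45.00; balance $103.40
Month 8: opening $103.40; payment $45.00; balance $58.40
Month 9: opening $58.40; payment $45.00; balance $13.40
Month 10: opening $13.40; payment $13.40; balance $0.00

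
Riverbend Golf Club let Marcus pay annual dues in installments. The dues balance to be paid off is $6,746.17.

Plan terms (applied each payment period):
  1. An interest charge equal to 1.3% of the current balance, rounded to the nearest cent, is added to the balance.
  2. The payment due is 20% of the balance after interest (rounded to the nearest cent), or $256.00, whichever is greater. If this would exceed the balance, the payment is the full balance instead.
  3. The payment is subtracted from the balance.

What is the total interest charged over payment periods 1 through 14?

$426.85

Payment period 1: opening $6,746.17; interest $87.70 → $6,833.87; payment $1,366.77; balance $5,467.10
Payment period 2: opening $5,467.10; interest $71.07 → $5,538.17; payment $1,107.63; balance $4,430.54
Payment period 3: opening $4,430.54; interest $57.60 → $4,488.14; payment $897.63; balance $3,590.51
Payment period 4: opening $3,590.51; interest $46.68 → $3,637.19; payment $727.44; balance $2,909.75
Payment period 5: opening $2,909.75; interest $37.83 → $2,947.58; payment $589.52; balance $2,358.06
Payment period 6: opening $2,358.06; interest $30.65 → $2,388.71; payment $477.74; balance $1,910.97
Payment period 7: opening $1,910.97; interest $24.84 → $1,935.81; payment $387.16; balance $1,548.65
Payment period 8: opening $1,548.65; interest $20.13 → $1,568.78; payment $313.76; balance $1,255.02
Payment period 9: opening $1,255.02; interest $16.32 → $1,271.34; payment $256.00; balance $1,015.34
Payment period 10: opening $1,015.34; interest $13.20 → $1,028.54; payment $256.00; balance $772.54
Payment period 11: opening $772.54; interest $10.04 → $782.58; payment $256.00; balance $526.58
Payment period 12: opening $526.58; interest $6.85 → $533.43; payment $256.00; balance $277.43
Payment period 13: opening $277.43; interest $3.61 → $281.04; payment $256.00; balance $25.04
Payment period 14: opening $25.04; interest $0.33 → $25.37; payment $25.37; balance $0.00
Total interest: $87.70 + $71.07 + $57.60 + $46.68 + $37.83 + $30.65 + $24.84 + $20.13 + $16.32 + $13.20 + $10.04 + $6.85 + $3.61 + $0.33 = $426.85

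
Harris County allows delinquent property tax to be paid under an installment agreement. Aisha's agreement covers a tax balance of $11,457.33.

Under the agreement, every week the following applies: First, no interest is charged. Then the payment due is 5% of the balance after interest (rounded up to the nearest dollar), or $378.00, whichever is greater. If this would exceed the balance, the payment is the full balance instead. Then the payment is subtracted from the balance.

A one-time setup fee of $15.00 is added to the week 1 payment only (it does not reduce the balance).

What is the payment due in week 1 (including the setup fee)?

$588.00

Week 1: $11,457.33 − $573.00 (+ $15.00 fee) → $10,884.33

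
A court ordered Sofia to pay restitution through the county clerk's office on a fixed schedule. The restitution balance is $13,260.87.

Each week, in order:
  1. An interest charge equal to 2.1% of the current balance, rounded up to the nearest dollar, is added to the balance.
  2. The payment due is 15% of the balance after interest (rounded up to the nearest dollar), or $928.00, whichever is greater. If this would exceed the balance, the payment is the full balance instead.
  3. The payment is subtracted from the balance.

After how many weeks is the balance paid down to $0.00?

Week 1: opening $13,260.87; interest $279.00 → $13,539.87; payment $2,031.00; balance $11,508.87
Week 2: opening $11,508.87; interest $242.00 → $11,750.87; payment $1,763.00; balance $9,987.87
Week 3: opening $9,987.87; interest $210.00 → $10,197.87; payment $1,530.00; balance $8,667.87
Week 4: opening $8,667.87; interest $183.00 → $8,850.87; payment $1,328.00; balance $7,522.87
Week 5: opening $7,522.87; interest $158.00 → $7,680.87; payment $1,153.00; balance $6,527.87
Week 6: opening $6,527.87; interest $138.00 → $6,665.87; payment $1,000.00; balance $5,665.87
Week 7: opening $5,665.87; interest $119.00 → $5,784.87; payment $928.00; balance $4,856.87
Week 8: opening $4,856.87; interest $102.00 → $4,958.87; payment $928.00; balance $4,030.87
Week 9: opening $4,030.87; interest $85.00 → $4,115.87; payment $928.00; balance $3,187.87
Week 10: opening $3,187.87; interest $67.00 → $3,254.87; payment $928.00; balance $2,326.87
Week 11: opening $2,326.87; interest $49.00 → $2,375.87; payment $928.00; balance $1,447.87
Week 12: opening $1,447.87; interest $31.00 → $1,478.87; payment $928.00; balance $550.87
Week 13: opening $550.87; interest $12.00 → $562.87; payment $562.87; balance $0.00
Balance reaches $0.00 in week 13.

13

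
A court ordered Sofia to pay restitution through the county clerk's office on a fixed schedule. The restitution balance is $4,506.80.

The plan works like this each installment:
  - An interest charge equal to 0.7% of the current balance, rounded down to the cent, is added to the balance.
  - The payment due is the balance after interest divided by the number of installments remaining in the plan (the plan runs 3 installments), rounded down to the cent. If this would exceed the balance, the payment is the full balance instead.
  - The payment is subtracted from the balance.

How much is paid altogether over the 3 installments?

$4,570.17

Installment 1: opening $4,506.80; interest $31.54 → $4,538.34; payment $1,512.78; balance $3,025.56
Installment 2: opening $3,025.56; interest $21.17 → $3,046.73; payment $1,523.36; balance $1,523.37
Installment 3: opening $1,523.37; interest $10.66 → $1,534.03; payment $1,534.03; balance $0.00
Total paid: $4,570.17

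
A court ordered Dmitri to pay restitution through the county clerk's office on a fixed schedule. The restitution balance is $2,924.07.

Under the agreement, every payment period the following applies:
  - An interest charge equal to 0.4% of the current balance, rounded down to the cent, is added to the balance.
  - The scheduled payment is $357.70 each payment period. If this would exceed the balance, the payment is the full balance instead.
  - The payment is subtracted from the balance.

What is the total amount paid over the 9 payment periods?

Payment period 1: opening $2,924.07; interest $11.69 → $2,935.76; payment $357.70; balance $2,578.06
Payment period 2: opening $2,578.06; interest $10.31 → $2,588.37; payment $357.70; balance $2,230.67
Payment period 3: opening $2,230.67; interest $8.92 → $2,239.59; payment $357.70; balance $1,881.89
Payment period 4: opening $1,881.89; interest $7.52 → $1,889.41; payment $357.70; balance $1,531.71
Payment period 5: opening $1,531.71; interest $6.12 → $1,537.83; payment $357.70; balance $1,180.13
Payment period 6: opening $1,180.13; interest $4.72 → $1,184.85; payment $357.70; balance $827.15
Payment period 7: opening $827.15; interest $3.30 → $830.45; payment $357.70; balance $472.75
Payment period 8: opening $472.75; interest $1.89 → $474.64; payment $357.70; balance $116.94
Payment period 9: opening $116.94; interest $0.46 → $117.40; payment $117.40; balance $0.00
Total paid: $2,979.00

$2,979.00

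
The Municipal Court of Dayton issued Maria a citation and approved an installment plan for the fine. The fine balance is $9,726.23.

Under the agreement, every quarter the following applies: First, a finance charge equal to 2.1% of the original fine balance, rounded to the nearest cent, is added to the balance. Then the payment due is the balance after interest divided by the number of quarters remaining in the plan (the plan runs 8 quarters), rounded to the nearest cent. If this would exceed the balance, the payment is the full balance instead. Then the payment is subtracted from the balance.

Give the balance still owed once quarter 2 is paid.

$7,622.93

Quarter 1: opening $9,726.23; interest $204.25 → $9,930.48; payment $1,241.31; balance $8,689.17
Quarter 2: opening $8,689.17; interest $204.25 → $8,893.42; payment $1,270.49; balance $7,622.93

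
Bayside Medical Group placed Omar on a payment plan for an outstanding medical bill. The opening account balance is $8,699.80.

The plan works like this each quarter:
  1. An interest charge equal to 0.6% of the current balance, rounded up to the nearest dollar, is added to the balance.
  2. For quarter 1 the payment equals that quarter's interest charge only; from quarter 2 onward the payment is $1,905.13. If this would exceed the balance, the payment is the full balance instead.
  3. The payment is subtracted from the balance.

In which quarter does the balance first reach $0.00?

# | Opening | Interest | Payment | End bal
1 | $8,699.80 | $53.00 | $53.00 | $8,699.80
2 | $8,699.80 | $53.00 | $1,905.13 | $6,847.67
3 | $6,847.67 | $42.00 | $1,905.13 | $4,984.54
4 | $4,984.54 | $30.00 | $1,905.13 | $3,109.41
5 | $3,109.41 | $19.00 | $1,905.13 | $1,223.28
6 | $1,223.28 | $8.00 | $1,231.28 | $0.00
Balance reaches $0.00 in quarter 6.

6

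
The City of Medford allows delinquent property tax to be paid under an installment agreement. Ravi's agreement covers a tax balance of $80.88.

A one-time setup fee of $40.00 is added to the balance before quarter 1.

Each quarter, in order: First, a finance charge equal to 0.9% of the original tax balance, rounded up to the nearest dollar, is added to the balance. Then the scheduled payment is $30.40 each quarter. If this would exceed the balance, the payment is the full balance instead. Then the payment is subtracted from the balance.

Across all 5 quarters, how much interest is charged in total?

Quarter 1: opening $120.88; interest $1.00 → $121.88; payment $30.40; balance $91.48
Quarter 2: opening $91.48; interest $1.00 → $92.48; payment $30.40; balance $62.08
Quarter 3: opening $62.08; interest $1.00 → $63.08; payment $30.40; balance $32.68
Quarter 4: opening $32.68; interest $1.00 → $33.68; payment $30.40; balance $3.28
Quarter 5: opening $3.28; interest $1.00 → $4.28; payment $4.28; balance $0.00
Total interest: $1.00 + $1.00 + $1.00 + $1.00 + $1.00 = $5.00

$5.00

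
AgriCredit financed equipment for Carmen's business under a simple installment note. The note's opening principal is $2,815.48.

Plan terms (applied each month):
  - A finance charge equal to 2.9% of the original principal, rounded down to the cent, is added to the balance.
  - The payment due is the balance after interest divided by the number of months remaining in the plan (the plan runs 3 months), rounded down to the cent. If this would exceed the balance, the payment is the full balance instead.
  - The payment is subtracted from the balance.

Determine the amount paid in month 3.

$1,088.17

# | Opening | Interest | Payment | End bal
1 | $2,815.48 | $81.64 | $965.70 | $1,931.42
2 | $1,931.42 | $81.64 | $1,006.53 | $1,006.53
3 | $1,006.53 | $81.64 | $1,088.17 | $0.00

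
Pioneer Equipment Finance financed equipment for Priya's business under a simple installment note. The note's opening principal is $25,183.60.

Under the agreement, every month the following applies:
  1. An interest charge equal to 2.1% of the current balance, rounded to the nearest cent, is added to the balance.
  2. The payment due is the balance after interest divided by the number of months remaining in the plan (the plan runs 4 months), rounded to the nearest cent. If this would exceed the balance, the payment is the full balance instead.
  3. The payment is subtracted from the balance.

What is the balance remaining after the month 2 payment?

Month 1: $25,183.60 +$528.86 interest = $25,712.46; pay $6,428.12 → $19,284.34
Month 2: $19,284.34 +$404.97 interest = $19,689.31; pay $6,563.10 → $13,126.21

$13,126.21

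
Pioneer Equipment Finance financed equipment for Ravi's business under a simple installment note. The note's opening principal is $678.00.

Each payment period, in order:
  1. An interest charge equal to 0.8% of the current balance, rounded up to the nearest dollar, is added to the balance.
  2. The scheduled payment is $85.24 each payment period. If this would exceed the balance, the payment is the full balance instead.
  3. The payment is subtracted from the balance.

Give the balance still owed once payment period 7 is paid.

Payment period 1: $678.00 +$6.00 interest = $684.00; pay $85.24 → $598.76
Payment period 2: $598.76 +$5.00 interest = $603.76; pay $85.24 → $518.52
Payment period 3: $518.52 +$5.00 interest = $523.52; pay $85.24 → $438.28
Payment period 4: $438.28 +$4.00 interest = $442.28; pay $85.24 → $357.04
Payment period 5: $357.04 +$3.00 interest = $360.04; pay $85.24 → $274.80
Payment period 6: $274.80 +$3.00 interest = $277.80; pay $85.24 → $192.56
Payment period 7: $192.56 +$2.00 interest = $194.56; pay $85.24 → $109.32

$109.32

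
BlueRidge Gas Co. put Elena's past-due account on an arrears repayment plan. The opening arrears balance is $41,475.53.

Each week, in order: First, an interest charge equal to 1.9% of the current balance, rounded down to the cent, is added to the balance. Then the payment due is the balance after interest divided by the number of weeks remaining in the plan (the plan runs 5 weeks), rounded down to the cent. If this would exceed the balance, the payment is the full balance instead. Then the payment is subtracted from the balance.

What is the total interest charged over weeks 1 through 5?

Week 1: $41,475.53 +$788.03 interest = $42,263.56; pay $8,452.71 → $33,810.85
Week 2: $33,810.85 +$642.40 interest = $34,453.25; pay $8,613.31 → $25,839.94
Week 3: $25,839.94 +$490.95 interest = $26,330.89; pay $8,776.96 → $17,553.93
Week 4: $17,553.93 +$333.52 interest = $17,887.45; pay $8,943.72 → $8,943.73
Week 5: $8,943.73 +$169.93 interest = $9,113.66; pay $9,113.66 → $0.00
Total interest: $788.03 + $642.40 + $490.95 + $333.52 + $169.93 = $2,424.83

$2,424.83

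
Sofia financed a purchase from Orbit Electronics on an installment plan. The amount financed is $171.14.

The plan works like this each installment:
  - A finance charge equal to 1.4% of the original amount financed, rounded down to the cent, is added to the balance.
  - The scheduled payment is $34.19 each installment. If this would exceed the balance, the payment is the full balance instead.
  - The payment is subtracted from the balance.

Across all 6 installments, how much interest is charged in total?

Installment 1: opening $171.14; interest $2.39 → $173.53; payment $34.19; balance $139.34
Installment 2: opening $139.34; interest $2.39 → $141.73; payment $34.19; balance $107.54
Installment 3: opening $107.54; interest $2.39 → $109.93; payment $34.19; balance $75.74
Installment 4: opening $75.74; interest $2.39 → $78.13; payment $34.19; balance $43.94
Installment 5: opening $43.94; interest $2.39 → $46.33; payment $34.19; balance $12.14
Installment 6: opening $12.14; interest $2.39 → $14.53; payment $14.53; balance $0.00
Total interest: $2.39 + $2.39 + $2.39 + $2.39 + $2.39 + $2.39 = $14.34

$14.34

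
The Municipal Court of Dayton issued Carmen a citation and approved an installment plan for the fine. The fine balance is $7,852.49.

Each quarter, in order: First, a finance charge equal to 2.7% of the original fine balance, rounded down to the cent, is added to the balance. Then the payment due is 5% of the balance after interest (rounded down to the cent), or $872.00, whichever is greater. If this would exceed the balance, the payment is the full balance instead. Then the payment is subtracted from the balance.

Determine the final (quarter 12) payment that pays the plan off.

Quarter 1: $7,852.49 +$212.01 interest = $8,064.50; pay $872.00 → $7,192.50
Quarter 2: $7,192.50 +$212.01 interest = $7,404.51; pay $872.00 → $6,532.51
Quarter 3: $6,532.51 +$212.01 interest = $6,744.52; pay $872.00 → $5,872.52
Quarter 4: $5,872.52 +$212.01 interest = $6,084.53; pay $872.00 → $5,212.53
Quarter 5: $5,212.53 +$212.01 interest = $5,424.54; pay $872.00 → $4,552.54
Quarter 6: $4,552.54 +$212.01 interest = $4,764.55; pay $872.00 → $3,892.55
Quarter 7: $3,892.55 +$212.01 interest = $4,104.56; pay $872.00 → $3,232.56
Quarter 8: $3,232.56 +$212.01 interest = $3,444.57; pay $872.00 → $2,572.57
Quarter 9: $2,572.57 +$212.01 interest = $2,784.58; pay $872.00 → $1,912.58
Quarter 10: $1,912.58 +$212.01 interest = $2,124.59; pay $872.00 → $1,252.59
Quarter 11: $1,252.59 +$212.01 interest = $1,464.60; pay $872.00 → $592.60
Quarter 12: $592.60 +$212.01 interest = $804.61; pay $804.61 → $0.00

$804.61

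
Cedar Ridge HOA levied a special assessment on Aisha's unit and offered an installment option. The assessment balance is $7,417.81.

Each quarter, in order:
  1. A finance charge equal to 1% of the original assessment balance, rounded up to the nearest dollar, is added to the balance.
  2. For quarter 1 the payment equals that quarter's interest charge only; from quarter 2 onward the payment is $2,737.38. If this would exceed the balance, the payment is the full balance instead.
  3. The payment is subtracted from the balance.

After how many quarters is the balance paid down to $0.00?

4

Quarter 1: opening $7,417.81; interest $75.00 → $7,492.81; payment $75.00; balance $7,417.81
Quarter 2: opening $7,417.81; interest $75.00 → $7,492.81; payment $2,737.38; balance $4,755.43
Quarter 3: opening $4,755.43; interest $75.00 → $4,830.43; payment $2,737.38; balance $2,093.05
Quarter 4: opening $2,093.05; interest $75.00 → $2,168.05; payment $2,168.05; balance $0.00
Balance reaches $0.00 in quarter 4.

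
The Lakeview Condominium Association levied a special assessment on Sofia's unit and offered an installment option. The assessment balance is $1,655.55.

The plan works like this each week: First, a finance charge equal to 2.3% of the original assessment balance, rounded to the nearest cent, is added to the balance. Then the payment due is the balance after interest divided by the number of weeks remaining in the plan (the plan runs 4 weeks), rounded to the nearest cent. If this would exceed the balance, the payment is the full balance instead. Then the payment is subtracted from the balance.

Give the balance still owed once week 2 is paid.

Week 1: $1,655.55 +$38.08 interest = $1,693.63; pay $423.41 → $1,270.22
Week 2: $1,270.22 +$38.08 interest = $1,308.30; pay $436.10 → $872.20

$872.20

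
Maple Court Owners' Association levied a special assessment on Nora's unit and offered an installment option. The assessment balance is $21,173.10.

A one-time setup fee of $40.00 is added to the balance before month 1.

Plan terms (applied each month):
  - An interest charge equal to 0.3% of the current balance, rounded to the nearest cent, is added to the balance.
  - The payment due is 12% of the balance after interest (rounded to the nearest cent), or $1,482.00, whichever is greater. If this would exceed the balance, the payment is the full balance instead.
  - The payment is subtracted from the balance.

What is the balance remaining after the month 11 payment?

Month 1: $21,213.10 +$63.64 interest = $21,276.74; pay $2,553.21 → $18,723.53
Month 2: $18,723.53 +$56.17 interest = $18,779.70; pay $2,253.56 → $16,526.14
Month 3: $16,526.14 +$49.58 interest = $16,575.72; pay $1,989.09 → $14,586.63
Month 4: $14,586.63 +$43.76 interest = $14,630.39; pay $1,755.65 → $12,874.74
Month 5: $12,874.74 +$38.62 interest = $12,913.36; pay $1,549.60 → $11,363.76
Month 6: $11,363.76 +$34.09 interest = $11,397.85; pay $1,482.00 → $9,915.85
Month 7: $9,915.85 +$29.75 interest = $9,945.60; pay $1,482.00 → $8,463.60
Month 8: $8,463.60 +$25.39 interest = $8,488.99; pay $1,482.00 → $7,006.99
Month 9: $7,006.99 +$21.02 interest = $7,028.01; pay $1,482.00 → $5,546.01
Month 10: $5,546.01 +$16.64 interest = $5,562.65; pay $1,482.00 → $4,080.65
Month 11: $4,080.65 +$12.24 interest = $4,092.89; pay $1,482.00 → $2,610.89

$2,610.89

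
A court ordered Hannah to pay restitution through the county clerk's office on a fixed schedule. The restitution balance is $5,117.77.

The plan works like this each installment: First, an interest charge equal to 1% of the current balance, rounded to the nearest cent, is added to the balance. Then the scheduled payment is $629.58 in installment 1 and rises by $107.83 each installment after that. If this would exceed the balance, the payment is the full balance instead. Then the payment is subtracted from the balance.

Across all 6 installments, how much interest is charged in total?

$197.41

Installment 1: opening $5,117.77; interest $51.18 → $5,168.95; payment $629.58; balance $4,539.37
Installment 2: opening $4,539.37; interest $45.39 → $4,584.76; payment $737.41; balance $3,847.35
Installment 3: opening $3,847.35; interest $38.47 → $3,885.82; payment $845.24; balance $3,040.58
Installment 4: opening $3,040.58; interest $30.41 → $3,070.99; payment $953.07; balance $2,117.92
Installment 5: opening $2,117.92; interest $21.18 → $2,139.10; payment $1,060.90; balance $1,078.20
Installment 6: opening $1,078.20; interest $10.78 → $1,088.98; payment $1,088.98; balance $0.00
Total interest: $51.18 + $45.39 + $38.47 + $30.41 + $21.18 + $10.78 = $197.41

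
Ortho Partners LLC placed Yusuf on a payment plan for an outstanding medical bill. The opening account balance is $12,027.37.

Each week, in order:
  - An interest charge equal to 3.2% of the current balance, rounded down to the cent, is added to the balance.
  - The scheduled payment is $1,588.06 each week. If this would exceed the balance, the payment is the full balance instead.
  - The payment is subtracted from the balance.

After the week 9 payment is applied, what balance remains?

Week 1: opening $12,027.37; interest $384.87 → $12,412.24; payment $1,588.06; balance $10,824.18
Week 2: opening $10,824.18; interest $346.37 → $11,170.55; payment $1,588.06; balance $9,582.49
Week 3: opening $9,582.49; interest $306.63 → $9,889.12; payment $1,588.06; balance $8,301.06
Week 4: opening $8,301.06; interest $265.63 → $8,566.69; payment $1,588.06; balance $6,978.63
Week 5: opening $6,978.63; interest $223.31 → $7,201.94; payment $1,588.06; balance $5,613.88
Week 6: opening $5,613.88; interest $179.64 → $5,793.52; payment $1,588.06; balance $4,205.46
Week 7: opening $4,205.46; interest $134.57 → $4,340.03; payment $1,588.06; balance $2,751.97
Week 8: opening $2,751.97; interest $88.06 → $2,840.03; payment $1,588.06; balance $1,251.97
Week 9: opening $1,251.97; interest $40.06 → $1,292.03; payment $1,292.03; balance $0.00

$0.00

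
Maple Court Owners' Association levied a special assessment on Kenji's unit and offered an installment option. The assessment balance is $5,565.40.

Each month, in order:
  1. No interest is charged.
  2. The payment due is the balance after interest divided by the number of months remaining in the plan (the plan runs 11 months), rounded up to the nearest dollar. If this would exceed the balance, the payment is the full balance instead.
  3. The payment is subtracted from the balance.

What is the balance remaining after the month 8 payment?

$1,517.40

# | Opening | Payment | End bal
1 | $5,565.40 | $506.00 | $5,059.40
2 | $5,059.40 | $506.00 | $4,553.40
3 | $4,553.40 | $506.00 | $4,047.40
4 | $4,047.40 | $506.00 | $3,541.40
5 | $3,541.40 | $506.00 | $3,035.40
6 | $3,035.40 | $506.00 | $2,529.40
7 | $2,529.40 | $506.00 | $2,023.40
8 | $2,023.40 | $506.00 | $1,517.40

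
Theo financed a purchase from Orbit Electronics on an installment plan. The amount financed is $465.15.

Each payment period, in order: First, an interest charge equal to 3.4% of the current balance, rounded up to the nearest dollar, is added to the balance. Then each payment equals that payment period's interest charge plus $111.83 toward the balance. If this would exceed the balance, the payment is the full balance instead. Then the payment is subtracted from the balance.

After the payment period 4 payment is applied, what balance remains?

# | Opening | Interest | Payment | End bal
1 | $465.15 | $16.00 | $127.83 | $353.32
2 | $353.32 | $13.00 | $124.83 | $241.49
3 | $241.49 | $9.00 | $120.83 | $129.66
4 | $129.66 | $5.00 | $116.83 | $17.83

$17.83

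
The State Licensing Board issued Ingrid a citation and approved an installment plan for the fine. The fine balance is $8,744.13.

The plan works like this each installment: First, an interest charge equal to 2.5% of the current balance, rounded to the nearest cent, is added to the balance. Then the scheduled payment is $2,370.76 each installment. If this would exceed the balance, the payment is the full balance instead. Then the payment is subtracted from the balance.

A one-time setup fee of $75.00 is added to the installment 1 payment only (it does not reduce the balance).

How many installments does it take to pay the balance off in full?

Installment 1: $8,744.13 +$218.60 interest = $8,962.73; pay $2,370.76 (+ $75.00 fee) → $6,591.97
Installment 2: $6,591.97 +$164.80 interest = $6,756.77; pay $2,370.76 → $4,386.01
Installment 3: $4,386.01 +$109.65 interest = $4,495.66; pay $2,370.76 → $2,124.90
Installment 4: $2,124.90 +$53.12 interest = $2,178.02; pay $2,178.02 → $0.00
Balance reaches $0.00 in installment 4.

4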